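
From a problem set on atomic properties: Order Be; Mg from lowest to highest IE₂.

The second ionization energy removes an electron from the +1 ion. For each element: Be⁺ still has 1 valence electron; Mg⁺ still has 1 valence electron.
All are still removing valence electrons, so compare the +1 ions as you would atoms: IE_2 generally rises across a period (higher Z_eff) and falls down a group (larger shell), subject to the usual subshell exceptions.
Valence configurations: Be⁺ [He]2s¹, Mg⁺ [Ne]3s¹.
Tabulated IE_2 (kJ/mol): Be 1757, Mg 1451.
Hence IE_2: Mg < Be.

Mg, Be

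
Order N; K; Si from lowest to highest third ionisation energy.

Si, K, N

The third ionization energy removes an electron from the +2 ion. For each element: N²⁺ still has 3 valence electrons; K²⁺ is already 1 electron into the core; Si²⁺ still has 2 valence electrons.
Usually core removal costs more than valence removal, but here the competition is close: a tightly held n=2 valence electron can cost more to remove than an n=3 core electron, so the actual values have to decide it.
Valence configurations: N²⁺ [He]2s²2p¹, Si²⁺ [Ne]3s².
Approximate IE_3 values (kJ/mol): N 4578, K 4420, Si 3232.
So the third ionization energies run Si < K < N.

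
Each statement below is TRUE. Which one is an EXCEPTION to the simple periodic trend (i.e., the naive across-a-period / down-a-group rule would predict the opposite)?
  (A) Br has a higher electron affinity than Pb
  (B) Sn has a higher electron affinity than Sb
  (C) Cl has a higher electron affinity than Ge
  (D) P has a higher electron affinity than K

The general trend: electron affinity increases across a period and decreases down a group.
(A) Br (period 4, group 17) vs Pb (period 6, group 14): the stated order agrees with the simple trend.
(B) Sn (period 5, group 14) vs Sb (period 5, group 15): the stated order contradicts the simple trend.
(C) Cl (period 3, group 17) vs Ge (period 4, group 14): the stated order agrees with the simple trend.
(D) P (period 3, group 15) vs K (period 4, group 1): the stated order agrees with the simple trend.
The exception is (B): adding an electron to Sb's half-filled 5p³ is unfavourable, so Sn has the more exothermic EA.

(B)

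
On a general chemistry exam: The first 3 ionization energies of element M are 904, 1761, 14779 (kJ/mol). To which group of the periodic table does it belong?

Look for the largest jump between consecutive ionization energies: IE3/IE2 ≈ 8.4, far larger than any earlier ratio.
That jump marks the point where a core electron is being removed. So the atom has 2 valence electrons.
A main-group element with 2 valence electrons is in group 2.

Group 2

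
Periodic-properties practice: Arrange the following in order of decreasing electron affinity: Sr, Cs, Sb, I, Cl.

Cl > I > Sb > Cs > Sr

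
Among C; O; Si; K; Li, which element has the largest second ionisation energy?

After 1 electron has been removed, what remains? C⁺ still has 3 valence electrons; O⁺ still has 5 valence electrons; Si⁺ still has 3 valence electrons; K⁺ is the bare [Ar] core; Li⁺ is the bare [He] core.
Usually core removal costs more than valence removal, but here the competition is close: a tightly held n=2 valence electron can cost more to remove than an n=3 core electron, so the actual values have to decide it.
Valence configurations: C⁺ [He]2s²2p¹, O⁺ [He]2s²2p³, Si⁺ [Ne]3s²3p¹.
The numbers (kJ/mol): C 2353, O 3388, Si 1577, K 3052, Li 7298.
Overall IE_2 order: Si < C < K < O < Li.

Li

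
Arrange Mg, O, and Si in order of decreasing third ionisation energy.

After 2 electrons have been removed, what remains? Mg²⁺ is the bare [Ne] core; O²⁺ still has 4 valence electrons; Si²⁺ still has 2 valence electrons.
Pulling an electron out of a noble-gas core costs far more than removing a remaining valence electron, so Mg sits at the high end of IE_3.
Valence configurations: O²⁺ [He]2s²2p², Si²⁺ [Ne]3s².
The numbers (kJ/mol): Mg 7733, O 5300, Si 3232.
Putting it together, IE_3: Si < O < Mg.

Mg > O > Si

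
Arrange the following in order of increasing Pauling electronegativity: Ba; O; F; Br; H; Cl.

Ba < H < Br < Cl < O < F

H is in period 1, group 1; O is in period 2, group 16; F is in period 2, group 17; Cl is in period 3, group 17; Br is in period 4, group 17; Ba is in period 6, group 2.
Electronegativity increases across a period and decreases down a group, tracking effective nuclear charge and atomic size.
Here both period and group differ, so the two effects have to be weighed against each other.
H > Ba: the two effects oppose for this pair; the down-group effect wins (2.20 vs 0.89).
Br > H: the two effects oppose for this pair; the across-period effect wins (2.96 vs 2.20).
Cl > Br: Cl sits above Br in group 17, so the down-group effect alone puts Cl higher.
O > Cl: the two effects oppose for this pair; the down-group effect wins (3.44 vs 3.16).
F > O: both are in period 2; the period trend gives F the larger value.
Tabulated electronegativity (Pauling): H 2.20, O 3.44, F 3.98, Cl 3.16, Br 2.96, Ba 0.89.
So from lowest to highest: Ba < H < Br < Cl < O < F.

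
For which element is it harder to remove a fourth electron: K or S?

After 3 electrons have been removed, what remains? K³⁺ is already 2 electrons into the core; S³⁺ still has 3 valence electrons.
Breaking into a closed-shell core is much more expensive than removing a leftover valence electron — K has the largest IE_4 here.
Tabulated IE_4 (kJ/mol): K 5877, S 4556.
Putting it together, IE_4: S < K.

K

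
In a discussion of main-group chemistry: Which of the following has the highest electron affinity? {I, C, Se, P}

C is in period 2, group 14; P is in period 3, group 15; Se is in period 4, group 16; I is in period 5, group 17.
Adding an electron releases more energy for atoms nearer the top right (short of the noble gases).
A diagonal step moves right (one effect) and down (the opposite effect) at once.
C > P: the two effects oppose for this pair; the down-group effect wins (122 vs 72 kJ/mol).
Se > C: the two effects oppose for this pair; the across-period effect wins (195 vs 122 kJ/mol).
I > Se: the two effects oppose for this pair; the across-period effect wins (295 vs 195 kJ/mol).
For reference (kJ/mol): C 122, P 72, Se 195, I 295.
The highest electron affinity among these belongs to I.

I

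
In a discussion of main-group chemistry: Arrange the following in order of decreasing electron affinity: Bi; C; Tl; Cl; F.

C is in period 2, group 14; F is in period 2, group 17; Cl is in period 3, group 17; Tl is in period 6, group 13; Bi is in period 6, group 15.
Electron affinity generally becomes more exothermic across a period toward the halogens and less exothermic down a group.
Neither a single period nor a single group — weigh both effects.
Bi > Tl: both are in period 6; the period trend gives Bi the larger value.
C > Bi: the two effects oppose for this pair; the down-group effect wins (122 vs 91 kJ/mol).
F > C: both are in period 2; the period trend gives F the larger value.
Cl > F: this pair runs against the simple trend — see the exception note.
Note the exception: Cl has a higher electron affinity than F, contrary to the simple trend — F's small 2p subshell makes the incoming electron feel strong e⁻–e⁻ repulsion, so Cl actually releases more energy on gaining an electron.
For reference (kJ/mol): C 122, F 328, Cl 349, Tl 19, Bi 91.
So from highest to lowest: Cl > F > C > Bi > Tl.

Cl, F, C, Bi, Tl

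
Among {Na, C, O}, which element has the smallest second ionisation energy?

C

After 1 electron has been removed, what remains? Na⁺ is the bare [Ne] core; C⁺ still has 3 valence electrons; O⁺ still has 5 valence electrons.
Core electrons are held far more tightly than valence electrons, so Na tops the IE_2 order.
Valence configurations: C⁺ [He]2s²2p¹, O⁺ [He]2s²2p³.
The numbers (kJ/mol): Na 4562, C 2353, O 3388.
Putting it together, IE_2: C < O < Na.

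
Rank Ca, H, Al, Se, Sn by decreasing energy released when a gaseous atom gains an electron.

Se, Sn, H, Al, Ca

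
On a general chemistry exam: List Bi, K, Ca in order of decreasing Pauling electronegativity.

Bi > Ca > K

K is in period 4, group 1; Ca is in period 4, group 2; Bi is in period 6, group 15.
Electronegativity increases across a period and decreases down a group, tracking effective nuclear charge and atomic size.
These span different periods and groups, so the two trends combine.
Ca > K: Ca lies to the right of K in period 4, so the across-period effect alone puts Ca higher.
Bi > Ca: period and group pull opposite ways; the across-period shift dominates (2.02 vs 1.00).
For reference (Pauling): K 0.82, Ca 1.00, Bi 2.02.
So from highest to lowest: Bi > Ca > K.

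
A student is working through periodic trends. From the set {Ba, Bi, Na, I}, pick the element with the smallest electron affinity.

Ba

Electron affinity generally becomes more exothermic across a period toward the halogens and less exothermic down a group.
These span different periods and groups, so the two trends combine.
Na > Ba: period and group pull opposite ways; the down-group shift dominates (53 vs 14 kJ/mol).
Bi > Na: period and group pull opposite ways; the across-period shift dominates (91 vs 53 kJ/mol).
I > Bi: both effects reinforce here, so I is clearly the higher of the two.
Approximate values (kJ/mol): Na 53, I 295, Ba 14, Bi 91.
The smallest electron affinity among these belongs to Ba.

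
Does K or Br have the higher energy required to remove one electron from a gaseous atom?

Br

K is in period 4, group 1; Br is in period 4, group 17.
First ionization energy rises across a period (greater Z_eff holds electrons more tightly) and falls down a group (valence electrons are farther from the nucleus).
All lie in period 4, so first ionization energy increases left to right.
So Br has the higher energy required to remove one electron from a gaseous atom (Br > K).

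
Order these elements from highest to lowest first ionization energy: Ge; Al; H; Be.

H > Be > Ge > Al

H is in period 1, group 1; Be is in period 2, group 2; Al is in period 3, group 13; Ge is in period 4, group 14.
IE₁ increases left→right with effective nuclear charge and decreases top→bottom as the valence shell moves farther out.
These sit on a diagonal, where the across-period and down-group effects partly cancel.
Ge > Al: period and group pull opposite ways; the across-period shift dominates (762 vs 578 kJ/mol).
Be > Ge: period and group pull opposite ways; the down-group shift dominates (900 vs 762 kJ/mol).
H > Be: period and group pull opposite ways; the down-group shift dominates (1312 vs 900 kJ/mol).
Approximate values (kJ/mol): H 1312, Be 900, Al 578, Ge 762.
So from highest to lowest: H > Be > Ge > Al.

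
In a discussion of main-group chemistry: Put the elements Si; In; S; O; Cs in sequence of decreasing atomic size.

Cs, In, Si, S, O

Radius decreases left→right (rising Z_eff, same n) and increases top→bottom (higher n).
These span different periods and groups, so the two trends combine.
S > O: they share group 16; the group trend gives S the larger value.
Si > S: Si lies to the left of S in period 3, so the across-period effect alone puts Si larger.
In > Si: both effects reinforce here, so In is clearly the larger of the two.
Cs > In: relative to In, both the across-period and down-group shifts push Cs's atomic radius up.
Tabulated atomic radius (pm): O 63, Si 116, S 103, In 142, Cs 232.
So from largest to smallest: Cs > In > Si > S > O.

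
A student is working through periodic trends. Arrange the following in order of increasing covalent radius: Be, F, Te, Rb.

Atomic radius shrinks across a period as nuclear charge pulls the same shell inward, and grows down a group as new shells are added.
Here both period and group differ, so the two effects have to be weighed against each other.
Be > F: both are in period 2; the period trend gives Be the larger value.
Te > Be: period and group pull opposite ways; the down-group shift dominates (136 vs 102 pm).
Rb > Te: Rb lies to the left of Te in period 5, so the across-period effect alone puts Rb larger.
Tabulated atomic radius (pm): Be 102, F 64, Rb 210, Te 136.
So from smallest to largest: F < Be < Te < Rb.

F < Be < Te < Rb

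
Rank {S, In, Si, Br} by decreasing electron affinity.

Br > S > Si > In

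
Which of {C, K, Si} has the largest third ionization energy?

The third ionization energy removes an electron from the +2 ion. For each element: C²⁺ still has 2 valence electrons; K²⁺ is already 1 electron into the core; Si²⁺ still has 2 valence electrons.
Usually core removal costs more than valence removal, but here the competition is close: a tightly held n=2 valence electron can cost more to remove than an n=3 core electron, so the actual values have to decide it.
Valence configurations: C²⁺ [He]2s², Si²⁺ [Ne]3s².
The numbers (kJ/mol): C 4620, K 4420, Si 3232.
Overall IE_3 order: Si < K < C.

C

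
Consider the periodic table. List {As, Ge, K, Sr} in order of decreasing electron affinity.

Ge > As > K > Sr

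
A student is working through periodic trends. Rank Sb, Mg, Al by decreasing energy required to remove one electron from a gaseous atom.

Sb > Mg > Al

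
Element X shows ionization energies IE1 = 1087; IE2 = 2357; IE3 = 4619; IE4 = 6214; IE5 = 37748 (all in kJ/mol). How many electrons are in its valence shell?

4

Look for the largest jump between consecutive ionization energies: IE5/IE4 ≈ 6.1, far larger than any earlier ratio.
That jump marks the point where a core electron is being removed. So the atom has 4 valence electrons.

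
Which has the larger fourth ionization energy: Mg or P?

IE_4 is the cost of taking one more electron from the +3 cation: Mg³⁺ is already 1 electron into the core; P³⁺ still has 2 valence electrons.
Core electrons are held far more tightly than valence electrons, so Mg tops the IE_4 order.
Approximate IE_4 values (kJ/mol): Mg 10543, P 4964.
So the fourth ionization energies run P < Mg.

Mg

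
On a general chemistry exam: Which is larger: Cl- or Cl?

Cl-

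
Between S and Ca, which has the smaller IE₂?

IE_2 is the cost of taking one more electron from the +1 cation: S⁺ still has 5 valence electrons; Ca⁺ still has 1 valence electron.
All are still removing valence electrons, so compare the +1 ions as you would atoms: IE_2 generally rises across a period (higher Z_eff) and falls down a group (larger shell), subject to the usual subshell exceptions.
Valence configurations: S⁺ [Ne]3s²3p³, Ca⁺ [Ar]4s¹.
The numbers (kJ/mol): S 2252, Ca 1145.
Overall IE_2 order: Ca < S.

Ca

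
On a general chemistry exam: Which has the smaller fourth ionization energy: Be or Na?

The fourth ionization energy removes an electron from the +3 ion. For each element: Be³⁺ is already 1 electron into the core; Na³⁺ is already 2 electrons into the core.
All of these are removing an electron from a noble-gas core or deeper; the smaller core (lower principal quantum number) is held far more tightly, and within a period the higher nuclear charge binds the same core more tightly.
Approximate IE_4 values (kJ/mol): Be 21007, Na 9543.
Hence IE_4: Na < Be.

Na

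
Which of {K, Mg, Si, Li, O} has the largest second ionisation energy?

IE_2 is the cost of taking one more electron from the +1 cation: K⁺ is the bare [Ar] core; Mg⁺ still has 1 valence electron; Si⁺ still has 3 valence electrons; Li⁺ is the bare [He] core; O⁺ still has 5 valence electrons.
Usually core removal costs more than valence removal, but here the competition is close: a tightly held n=2 valence electron can cost more to remove than an n=3 core electron, so the actual values have to decide it.
Valence configurations: Mg⁺ [Ne]3s¹, Si⁺ [Ne]3s²3p¹, O⁺ [He]2s²2p³.
Approximate IE_2 values (kJ/mol): K 3052, Mg 1451, Si 1577, Li 7298, O 3388.
Hence IE_2: Mg < Si < K < O < Li.

Li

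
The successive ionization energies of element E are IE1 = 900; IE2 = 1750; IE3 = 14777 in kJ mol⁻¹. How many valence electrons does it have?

Look for the largest jump between consecutive ionization energies: IE3/IE2 ≈ 8.4, far larger than any earlier ratio.
That jump marks the point where a core electron is being removed. So the atom has 2 valence electrons.

2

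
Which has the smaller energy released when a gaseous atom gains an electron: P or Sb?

P

P is in period 3, group 15; Sb is in period 5, group 15.
EA tends to increase across a period and decrease down a group, though the pattern is less regular than for IE or radius.
All are in group 15; the group trend (electron affinity increases up the group) applies, with the exception below.
Note the exception: Sb has a higher electron affinity than P, contrary to the simple trend — both are half-filled np³, but the pairing/repulsion penalty for the added electron shrinks as the p orbitals become larger and more diffuse down the group, and for Sb that outweighs the weaker nuclear attraction.
Tabulated electron affinity (kJ/mol): P 72, Sb 103.
So P has the smaller energy released when a gaseous atom gains an electron (P < Sb).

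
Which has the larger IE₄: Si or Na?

Na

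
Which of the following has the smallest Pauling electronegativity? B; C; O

B

B is in period 2, group 13; C is in period 2, group 14; O is in period 2, group 16.
EN rises left→right (higher Z_eff, smaller atoms) and falls top→bottom (larger, more shielded atoms).
All lie in period 2, so electronegativity increases left to right.
The smallest Pauling electronegativity among these belongs to B.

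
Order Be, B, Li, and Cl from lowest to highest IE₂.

The second ionization energy removes an electron from the +1 ion. For each element: Be⁺ still has 1 valence electron; B⁺ still has 2 valence electrons; Li⁺ is the bare [He] core; Cl⁺ still has 6 valence electrons.
Breaking into a closed-shell core is much more expensive than removing a leftover valence electron — Li has the largest IE_2 here.
Valence configurations: Be⁺ [He]2s¹, B⁺ [He]2s², Cl⁺ [Ne]3s²3p⁴.
Approximate IE_2 values (kJ/mol): Be 1757, B 2427, Li 7298, Cl 2298.
So the second ionization energies run Be < Cl < B < Li.

Be, Cl, B, Li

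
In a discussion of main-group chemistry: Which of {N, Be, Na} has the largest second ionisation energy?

Na

IE_2 is the cost of taking one more electron from the +1 cation: N⁺ still has 4 valence electrons; Be⁺ still has 1 valence electron; Na⁺ is the bare [Ne] core.
Core electrons are held far more tightly than valence electrons, so Na tops the IE_2 order.
Valence configurations: N⁺ [He]2s²2p², Be⁺ [He]2s¹.
The numbers (kJ/mol): N 2856, Be 1757, Na 4562.
Hence IE_2: Be < N < Na.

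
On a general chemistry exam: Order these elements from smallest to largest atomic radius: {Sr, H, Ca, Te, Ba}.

H is in period 1, group 1; Ca is in period 4, group 2; Sr is in period 5, group 2; Te is in period 5, group 16; Ba is in period 6, group 2.
Radius decreases left→right (rising Z_eff, same n) and increases top→bottom (higher n).
These span different periods and groups, so the two trends combine.
Te > H: the two effects oppose for this pair; the down-group effect wins (136 vs 32 pm).
Ca > Te: period and group pull opposite ways; the across-period shift dominates (171 vs 136 pm).
Sr > Ca: they share group 2; the group trend gives Sr the larger value.
Ba > Sr: they share group 2; the group trend gives Ba the larger value.
For reference (pm): H 32, Ca 171, Sr 185, Te 136, Ba 196.
So from smallest to largest: H < Te < Ca < Sr < Ba.

H < Te < Ca < Sr < Ba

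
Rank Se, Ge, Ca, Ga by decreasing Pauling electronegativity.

Ca is in period 4, group 2; Ga is in period 4, group 13; Ge is in period 4, group 14; Se is in period 4, group 16.
EN rises left→right (higher Z_eff, smaller atoms) and falls top→bottom (larger, more shielded atoms).
All lie in period 4, so electronegativity increases left to right.
So from highest to lowest: Se > Ge > Ga > Ca.

Se > Ge > Ga > Ca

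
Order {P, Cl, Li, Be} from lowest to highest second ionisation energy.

Be, P, Cl, Li

After 1 electron has been removed, what remains? P⁺ still has 4 valence electrons; Cl⁺ still has 6 valence electrons; Li⁺ is the bare [He] core; Be⁺ still has 1 valence electron.
Core electrons are held far more tightly than valence electrons, so Li tops the IE_2 order.
Valence configurations: P⁺ [Ne]3s²3p², Cl⁺ [Ne]3s²3p⁴, Be⁺ [He]2s¹.
The numbers (kJ/mol): P 1907, Cl 2298, Li 7298, Be 1757.
Overall IE_2 order: Be < P < Cl < Li.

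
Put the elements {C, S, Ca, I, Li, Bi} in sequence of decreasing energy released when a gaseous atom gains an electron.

I > S > C > Bi > Li > Ca

Li is in period 2, group 1; C is in period 2, group 14; S is in period 3, group 16; Ca is in period 4, group 2; I is in period 5, group 17; Bi is in period 6, group 15.
Electron affinity generally becomes more exothermic across a period toward the halogens and less exothermic down a group.
These span different periods and groups, so the two trends combine.
Li > Ca: period and group pull opposite ways; the down-group shift dominates (60 vs 2 kJ/mol).
Bi > Li: the two effects oppose for this pair; the across-period effect wins (91 vs 60 kJ/mol).
C > Bi: the two effects oppose for this pair; the down-group effect wins (122 vs 91 kJ/mol).
S > C: period and group pull opposite ways; the across-period shift dominates (200 vs 122 kJ/mol).
I > S: period and group pull opposite ways; the across-period shift dominates (295 vs 200 kJ/mol).
For reference (kJ/mol): Li 60, C 122, S 200, Ca 2, I 295, Bi 91.
So from highest to lowest: I > S > C > Bi > Li > Ca.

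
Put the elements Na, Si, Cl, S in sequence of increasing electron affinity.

Na, Si, S, Cl

Na is in period 3, group 1; Si is in period 3, group 14; S is in period 3, group 16; Cl is in period 3, group 17.
Atoms with high Z_eff and room in the valence shell (especially the halogens) have the most exothermic electron affinities.
All lie in period 3, so electron affinity increases left to right.
So from lowest to highest: Na < Si < S < Cl.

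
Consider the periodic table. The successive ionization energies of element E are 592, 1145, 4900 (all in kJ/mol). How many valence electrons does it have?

Look for the largest jump between consecutive ionization energies: IE3/IE2 ≈ 4.3, far larger than any earlier ratio.
That jump marks the point where a core electron is being removed. So the atom has 2 valence electrons.

2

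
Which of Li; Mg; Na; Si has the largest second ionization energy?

Li

After 1 electron has been removed, what remains? Li⁺ is the bare [He] core; Mg⁺ still has 1 valence electron; Na⁺ is the bare [Ne] core; Si⁺ still has 3 valence electrons.
Pulling an electron out of a noble-gas core costs far more than removing a remaining valence electron, so Na and Li sit at the high end of IE_2.
Valence configurations: Mg⁺ [Ne]3s¹, Si⁺ [Ne]3s²3p¹.
Tabulated IE_2 (kJ/mol): Li 7298, Mg 1451, Na 4562, Si 1577.
Hence IE_2: Mg < Si < Na < Li.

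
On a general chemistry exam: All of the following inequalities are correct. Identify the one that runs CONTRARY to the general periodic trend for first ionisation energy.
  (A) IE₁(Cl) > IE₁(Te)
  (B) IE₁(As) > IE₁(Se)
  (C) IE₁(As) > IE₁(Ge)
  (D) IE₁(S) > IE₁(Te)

The general trend: first ionisation energy increases across a period and decreases down a group.
(A) Cl (period 3, group 17) vs Te (period 5, group 16): the stated order agrees with the simple trend.
(B) As (period 4, group 15) vs Se (period 4, group 16): the stated order contradicts the simple trend.
(C) As (period 4, group 15) vs Ge (period 4, group 14): the stated order agrees with the simple trend.
(D) S (period 3, group 16) vs Te (period 5, group 16): the stated order agrees with the simple trend.
The exception is (B): Se (4p⁴) ionizes more easily than half-filled As (4p³).

(B)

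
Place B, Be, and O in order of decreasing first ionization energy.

First ionization energy rises across a period (greater Z_eff holds electrons more tightly) and falls down a group (valence electrons are farther from the nucleus).
All lie in period 2; the across-period trend (first ionization energy increases left to right) applies, with the exception below.
Note the exception: Be has a higher first ionization energy than B, contrary to the simple trend — removing B's lone 2p electron is easier than breaking Be's filled 2s².
For reference (kJ/mol): Be 900, B 801, O 1314.
So from highest to lowest: O > Be > B.

O, Be, B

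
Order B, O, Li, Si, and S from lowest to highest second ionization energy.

The second ionization energy removes an electron from the +1 ion. For each element: B⁺ still has 2 valence electrons; O⁺ still has 5 valence electrons; Li⁺ is the bare [He] core; Si⁺ still has 3 valence electrons; S⁺ still has 5 valence electrons.
Breaking into a closed-shell core is much more expensive than removing a leftover valence electron — Li has the largest IE_2 here.
Valence configurations: B⁺ [He]2s², O⁺ [He]2s²2p³, Si⁺ [Ne]3s²3p¹, S⁺ [Ne]3s²3p³.
Approximate IE_2 values (kJ/mol): B 2427, O 3388, Li 7298, Si 1577, S 2252.
Hence IE_2: Si < S < B < O < Li.

Si < S < B < O < Li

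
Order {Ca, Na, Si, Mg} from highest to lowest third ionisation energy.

Mg, Na, Ca, Si

Consider each +2 ion: Ca²⁺ is the bare [Ar] core; Na²⁺ is already 1 electron into the core; Si²⁺ still has 2 valence electrons; Mg²⁺ is the bare [Ne] core.
Core electrons are held far more tightly than valence electrons, so Ca, Na and Mg top the IE_3 order.
Tabulated IE_3 (kJ/mol): Ca 4912, Na 6910, Si 3232, Mg 7733.
Hence IE_3: Si < Ca < Na < Mg.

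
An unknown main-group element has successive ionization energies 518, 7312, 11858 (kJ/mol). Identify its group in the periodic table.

Group 1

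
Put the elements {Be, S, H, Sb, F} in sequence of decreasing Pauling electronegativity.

F > S > H > Sb > Be

H is in period 1, group 1; Be is in period 2, group 2; F is in period 2, group 17; S is in period 3, group 16; Sb is in period 5, group 15.
EN rises left→right (higher Z_eff, smaller atoms) and falls top→bottom (larger, more shielded atoms).
These span different periods and groups, so the two trends combine.
Sb > Be: period and group pull opposite ways; the across-period shift dominates (2.05 vs 1.57).
H > Sb: period and group pull opposite ways; the down-group shift dominates (2.20 vs 2.05).
S > H: period and group pull opposite ways; the across-period shift dominates (2.58 vs 2.20).
F > S: both effects reinforce here, so F is clearly the higher of the two.
Approximate values (Pauling): H 2.20, Be 1.57, F 3.98, S 2.58, Sb 2.05.
So from highest to lowest: F > S > H > Sb > Be.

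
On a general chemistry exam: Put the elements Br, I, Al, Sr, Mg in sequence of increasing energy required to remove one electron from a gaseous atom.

Sr < Al < Mg < I < Br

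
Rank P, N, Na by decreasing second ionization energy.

After 1 electron has been removed, what remains? P⁺ still has 4 valence electrons; N⁺ still has 4 valence electrons; Na⁺ is the bare [Ne] core.
Breaking into a closed-shell core is much more expensive than removing a leftover valence electron — Na has the largest IE_2 here.
Valence configurations: P⁺ [Ne]3s²3p², N⁺ [He]2s²2p².
Approximate IE_2 values (kJ/mol): P 1907, N 2856, Na 4562.
So the second ionization energies run P < N < Na.

Na, N, P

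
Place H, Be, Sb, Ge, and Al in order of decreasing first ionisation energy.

H > Be > Sb > Ge > Al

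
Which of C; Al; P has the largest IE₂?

After 1 electron has been removed, what remains? C⁺ still has 3 valence electrons; Al⁺ still has 2 valence electrons; P⁺ still has 4 valence electrons.
All are still removing valence electrons, so compare the +1 ions as you would atoms: IE_2 generally rises across a period (higher Z_eff) and falls down a group (larger shell), subject to the usual subshell exceptions.
Valence configurations: C⁺ [He]2s²2p¹, Al⁺ [Ne]3s², P⁺ [Ne]3s²3p².
Tabulated IE_2 (kJ/mol): C 2353, Al 1817, P 1907.
Putting it together, IE_2: Al < P < C.

C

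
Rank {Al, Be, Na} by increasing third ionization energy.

The third ionization energy removes an electron from the +2 ion. For each element: Al²⁺ still has 1 valence electron; Be²⁺ is the bare [He] core; Na²⁺ is already 1 electron into the core.
Pulling an electron out of a noble-gas core costs far more than removing a remaining valence electron, so Na and Be sit at the high end of IE_3.
Approximate IE_3 values (kJ/mol): Al 2745, Be 14849, Na 6910.
Hence IE_3: Al < Na < Be.

Al, Na, Be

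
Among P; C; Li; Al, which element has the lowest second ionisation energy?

The second ionization energy removes an electron from the +1 ion. For each element: P⁺ still has 4 valence electrons; C⁺ still has 3 valence electrons; Li⁺ is the bare [He] core; Al⁺ still has 2 valence electrons.
Breaking into a closed-shell core is much more expensive than removing a leftover valence electron — Li has the largest IE_2 here.
Valence configurations: P⁺ [Ne]3s²3p², C⁺ [He]2s²2p¹, Al⁺ [Ne]3s².
Approximate IE_2 values (kJ/mol): P 1907, C 2353, Li 7298, Al 1817.
Overall IE_2 order: Al < P < C < Li.

Al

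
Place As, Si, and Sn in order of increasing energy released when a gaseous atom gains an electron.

EA tends to increase across a period and decrease down a group, though the pattern is less regular than for IE or radius.
Here both period and group differ, so the two effects have to be weighed against each other.
Sn > As: this pair runs against the simple trend — see the exception note.
Si > Sn: Si sits above Sn in group 14, so the down-group effect alone puts Si higher.
Note the exception: Sn has a higher electron affinity than As, contrary to the simple trend — adding an electron to As's half-filled np³ subshell costs electron-pairing energy.
For reference (kJ/mol): Si 134, As 78, Sn 107.
So from lowest to highest: As < Sn < Si.

As < Sn < Si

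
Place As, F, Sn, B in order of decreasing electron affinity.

B is in period 2, group 13; F is in period 2, group 17; As is in period 4, group 15; Sn is in period 5, group 14.
Atoms with high Z_eff and room in the valence shell (especially the halogens) have the most exothermic electron affinities.
Neither a single period nor a single group — weigh both effects.
As > B: period and group pull opposite ways; the across-period shift dominates (78 vs 27 kJ/mol).
Sn > As: this pair runs against the simple trend — see the exception note.
F > Sn: relative to Sn, both the across-period and down-group shifts push F's electron affinity up.
Note the exception: Sn has a higher electron affinity than As, contrary to the simple trend — adding an electron to As's half-filled np³ subshell costs electron-pairing energy.
Approximate values (kJ/mol): B 27, F 328, As 78, Sn 107.
So from highest to lowest: F > Sn > As > B.

F > Sn > As > B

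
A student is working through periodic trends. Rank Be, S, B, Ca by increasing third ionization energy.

S < B < Ca < Be

After 2 electrons have been removed, what remains? Be²⁺ is the bare [He] core; S²⁺ still has 4 valence electrons; B²⁺ still has 1 valence electron; Ca²⁺ is the bare [Ar] core.
Pulling an electron out of a noble-gas core costs far more than removing a remaining valence electron, so Ca and Be sit at the high end of IE_3.
Valence configurations: S²⁺ [Ne]3s²3p², B²⁺ [He]2s¹.
Approximate IE_3 values (kJ/mol): Be 14849, S 3357, B 3660, Ca 4912.
Overall IE_3 order: S < B < Ca < Be.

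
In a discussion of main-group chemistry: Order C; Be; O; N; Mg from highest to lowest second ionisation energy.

Consider each +1 ion: C⁺ still has 3 valence electrons; Be⁺ still has 1 valence electron; O⁺ still has 5 valence electrons; N⁺ still has 4 valence electrons; Mg⁺ still has 1 valence electron.
All are still removing valence electrons, so compare the +1 ions as you would atoms: IE_2 generally rises across a period (higher Z_eff) and falls down a group (larger shell), subject to the usual subshell exceptions.
Valence configurations: C⁺ [He]2s²2p¹, Be⁺ [He]2s¹, O⁺ [He]2s²2p³, N⁺ [He]2s²2p², Mg⁺ [Ne]3s¹.
Tabulated IE_2 (kJ/mol): C 2353, Be 1757, O 3388, N 2856, Mg 1451.
Putting it together, IE_2: Mg < Be < C < N < O.

O > N > C > Be > Mg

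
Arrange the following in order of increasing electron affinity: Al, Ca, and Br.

Ca < Al < Br

Electron affinity generally becomes more exothermic across a period toward the halogens and less exothermic down a group.
Neither a single period nor a single group — weigh both effects.
Al > Ca: relative to Ca, both the across-period and down-group shifts push Al's electron affinity up.
Br > Al: period and group pull opposite ways; the across-period shift dominates (325 vs 42 kJ/mol).
Tabulated electron affinity (kJ/mol): Al 42, Ca 2, Br 325.
So from lowest to highest: Ca < Al < Br.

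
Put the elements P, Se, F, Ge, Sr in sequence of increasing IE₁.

Sr < Ge < Se < P < F

Removing the outermost electron gets harder across a period and easier down a group.
Here both period and group differ, so the two effects have to be weighed against each other.
Ge > Sr: both effects reinforce here, so Ge is clearly the higher of the two.
Se > Ge: both are in period 4; the period trend gives Se the larger value.
P > Se: the two effects oppose for this pair; the down-group effect wins (1012 vs 941 kJ/mol).
F > P: both effects reinforce here, so F is clearly the higher of the two.
Approximate values (kJ/mol): F 1681, P 1012, Ge 762, Se 941, Sr 550.
So from lowest to highest: Sr < Ge < Se < P < F.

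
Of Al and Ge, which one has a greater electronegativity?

Al is in period 3, group 13; Ge is in period 4, group 14.
Smaller atoms with higher effective nuclear charge are more electronegative.
Here both period and group differ, so the two effects have to be weighed against each other.
Ge > Al: period and group pull opposite ways; the across-period shift dominates (2.01 vs 1.61).
Tabulated electronegativity (Pauling): Al 1.61, Ge 2.01.
So Ge has the greater electronegativity (Ge > Al).

Ge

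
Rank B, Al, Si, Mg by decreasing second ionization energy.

The second ionization energy removes an electron from the +1 ion. For each element: B⁺ still has 2 valence electrons; Al⁺ still has 2 valence electrons; Si⁺ still has 3 valence electrons; Mg⁺ still has 1 valence electron.
All are still removing valence electrons, so compare the +1 ions as you would atoms: IE_2 generally rises across a period (higher Z_eff) and falls down a group (larger shell), subject to the usual subshell exceptions.
Valence configurations: B⁺ [He]2s², Al⁺ [Ne]3s², Si⁺ [Ne]3s²3p¹, Mg⁺ [Ne]3s¹.
Si⁺ loses a lone 3p electron whereas Al⁺ must break into a filled 3s² pair, so IE_2(Al) > IE_2(Si) even though Si has the higher nuclear charge.
Tabulated IE_2 (kJ/mol): B 2427, Al 1817, Si 1577, Mg 1451.
Overall IE_2 order: Mg < Si < Al < B.

B, Al, Si, Mg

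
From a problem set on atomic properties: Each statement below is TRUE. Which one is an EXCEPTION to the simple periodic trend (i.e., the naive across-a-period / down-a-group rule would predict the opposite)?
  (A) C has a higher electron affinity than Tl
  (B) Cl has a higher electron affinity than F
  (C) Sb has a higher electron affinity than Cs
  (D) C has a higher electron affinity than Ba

The general trend: electron affinity increases across a period and decreases down a group.
(A) C (period 2, group 14) vs Tl (period 6, group 13): the stated order agrees with the simple trend.
(B) Cl (period 3, group 17) vs F (period 2, group 17): the stated order contradicts the simple trend.
(C) Sb (period 5, group 15) vs Cs (period 6, group 1): the stated order agrees with the simple trend.
(D) C (period 2, group 14) vs Ba (period 6, group 2): the stated order agrees with the simple trend.
The exception is (B): F's small 2p subshell makes the incoming electron feel strong e⁻–e⁻ repulsion, so Cl actually releases more energy on gaining an electron.

(B)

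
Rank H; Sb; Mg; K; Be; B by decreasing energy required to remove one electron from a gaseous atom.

H, Be, Sb, B, Mg, K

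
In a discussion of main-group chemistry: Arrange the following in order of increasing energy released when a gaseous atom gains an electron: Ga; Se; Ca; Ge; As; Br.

Ca < Ga < As < Ge < Se < Br

Adding an electron releases more energy for atoms nearer the top right (short of the noble gases).
All lie in period 4; the across-period trend (electron affinity increases left to right) applies, with the exception below.
Note the exception: Ge has a higher electron affinity than As, contrary to the simple trend — adding an electron to As's half-filled 4p³ is unfavourable, so Ge (4p²) has the more exothermic EA.
Approximate values (kJ/mol): Ca 2, Ga 29, Ge 119, As 78, Se 195, Br 325.
So from lowest to highest: Ca < Ga < As < Ge < Se < Br.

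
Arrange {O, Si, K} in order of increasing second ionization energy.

The second ionization energy removes an electron from the +1 ion. For each element: O⁺ still has 5 valence electrons; Si⁺ still has 3 valence electrons; K⁺ is the bare [Ar] core.
Usually core removal costs more than valence removal, but here the competition is close: a tightly held n=2 valence electron can cost more to remove than an n=3 core electron, so the actual values have to decide it.
Valence configurations: O⁺ [He]2s²2p³, Si⁺ [Ne]3s²3p¹.
The numbers (kJ/mol): O 3388, Si 1577, K 3052.
Overall IE_2 order: Si < K < O.

Si, K, O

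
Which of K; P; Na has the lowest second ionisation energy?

P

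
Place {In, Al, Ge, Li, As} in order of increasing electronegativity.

Li is in period 2, group 1; Al is in period 3, group 13; Ge is in period 4, group 14; As is in period 4, group 15; In is in period 5, group 13.
Atoms toward the upper right of the periodic table pull bonding electrons most strongly.
Neither a single period nor a single group — weigh both effects.
Al > Li: period and group pull opposite ways; the across-period shift dominates (1.61 vs 0.98).
In > Al: this pair runs against the simple trend — see the exception note.
Ge > In: both effects reinforce here, so Ge is clearly the higher of the two.
As > Ge: As lies to the right of Ge in period 4, so the across-period effect alone puts As higher.
Note the exception: In has a higher electronegativity than Al, contrary to the simple trend — poor shielding by filled d (and f) subshells raises the heavier element's effective nuclear charge more than the simple down-group trend predicts.
Approximate values (Pauling): Li 0.98, Al 1.61, Ge 2.01, As 2.18, In 1.78.
So from lowest to highest: Li < Al < In < Ge < As.

Li < Al < In < Ge < As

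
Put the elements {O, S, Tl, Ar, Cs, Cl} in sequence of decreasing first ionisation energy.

Ar > O > Cl > S > Tl > Cs

O is in period 2, group 16; S is in period 3, group 16; Cl is in period 3, group 17; Ar is in period 3, group 18; Cs is in period 6, group 1; Tl is in period 6, group 13.
Removing the outermost electron gets harder across a period and easier down a group.
Here both period and group differ, so the two effects have to be weighed against each other.
Tl > Cs: Tl lies to the right of Cs in period 6, so the across-period effect alone puts Tl higher.
S > Tl: both effects reinforce here, so S is clearly the higher of the two.
Cl > S: Cl lies to the right of S in period 3, so the across-period effect alone puts Cl higher.
O > Cl: the two effects oppose for this pair; the down-group effect wins (1314 vs 1251 kJ/mol).
Ar > O: the two effects oppose for this pair; the across-period effect wins (1521 vs 1314 kJ/mol).
For reference (kJ/mol): O 1314, S 1000, Cl 1251, Ar 1521, Cs 376, Tl 589.
So from highest to lowest: Ar > O > Cl > S > Tl > Cs.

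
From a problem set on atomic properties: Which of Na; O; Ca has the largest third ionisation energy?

IE_3 is the cost of taking one more electron from the +2 cation: Na²⁺ is already 1 electron into the core; O²⁺ still has 4 valence electrons; Ca²⁺ is the bare [Ar] core.
Usually core removal costs more than valence removal, but here the competition is close: a tightly held n=2 valence electron can cost more to remove than an n=3 core electron, so the actual values have to decide it.
The numbers (kJ/mol): Na 6910, O 5300, Ca 4912.
Hence IE_3: Ca < O < Na.

Na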